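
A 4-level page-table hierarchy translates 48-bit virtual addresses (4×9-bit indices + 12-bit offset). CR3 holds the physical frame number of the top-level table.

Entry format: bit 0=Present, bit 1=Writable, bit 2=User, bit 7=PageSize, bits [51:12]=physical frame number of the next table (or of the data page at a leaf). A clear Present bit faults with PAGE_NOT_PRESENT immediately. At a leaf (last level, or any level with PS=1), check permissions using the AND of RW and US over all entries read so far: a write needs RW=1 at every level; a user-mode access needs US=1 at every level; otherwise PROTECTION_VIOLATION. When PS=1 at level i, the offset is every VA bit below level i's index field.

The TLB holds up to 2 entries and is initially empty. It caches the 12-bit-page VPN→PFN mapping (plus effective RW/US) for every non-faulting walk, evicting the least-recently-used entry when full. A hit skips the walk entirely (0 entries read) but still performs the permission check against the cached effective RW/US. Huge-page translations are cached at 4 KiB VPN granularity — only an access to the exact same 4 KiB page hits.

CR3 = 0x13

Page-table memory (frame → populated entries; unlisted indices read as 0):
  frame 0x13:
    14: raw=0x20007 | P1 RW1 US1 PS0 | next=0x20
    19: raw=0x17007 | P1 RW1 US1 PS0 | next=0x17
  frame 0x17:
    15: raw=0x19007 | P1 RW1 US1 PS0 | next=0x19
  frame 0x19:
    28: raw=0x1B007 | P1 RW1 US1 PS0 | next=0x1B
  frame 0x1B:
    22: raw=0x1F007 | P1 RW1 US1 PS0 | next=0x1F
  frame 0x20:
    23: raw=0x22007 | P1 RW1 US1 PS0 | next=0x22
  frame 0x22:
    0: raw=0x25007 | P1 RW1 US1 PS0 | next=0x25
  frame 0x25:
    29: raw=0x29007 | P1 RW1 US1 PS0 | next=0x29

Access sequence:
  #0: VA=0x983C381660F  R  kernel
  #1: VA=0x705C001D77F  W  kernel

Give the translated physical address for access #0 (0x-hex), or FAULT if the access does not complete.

Per-access translation:
#0 VA=0x983C381660F (r,kernel):
  L0 @0x13[19] → 0x17007  P=1,RW=1,US=1,PS=0
  L1 @0x17[15] → 0x19007  P=1,RW=1,US=1,PS=0
  L2 @0x19[28] → 0x1B007  P=1,RW=1,US=1,PS=0
  L3 @0x1B[22] → 0x1F007  P=1,RW=1,US=1,PS=0
  ✓ 0x1F60F  — 4 lookups
#1 VA=0x705C001D77F (w,kernel):
  L0 @0x13[14] → 0x20007  P=1,RW=1,US=1,PS=0
  L1 @0x20[23] → 0x22007  P=1,RW=1,US=1,PS=0
  L2 @0x22[0] → 0x25007  P=1,RW=1,US=1,PS=0
  L3 @0x25[29] → 0x29007  P=1,RW=1,US=1,PS=0
  ✓ 0x2977F  — 4 lookups

Access #0 PA: 0x1F60F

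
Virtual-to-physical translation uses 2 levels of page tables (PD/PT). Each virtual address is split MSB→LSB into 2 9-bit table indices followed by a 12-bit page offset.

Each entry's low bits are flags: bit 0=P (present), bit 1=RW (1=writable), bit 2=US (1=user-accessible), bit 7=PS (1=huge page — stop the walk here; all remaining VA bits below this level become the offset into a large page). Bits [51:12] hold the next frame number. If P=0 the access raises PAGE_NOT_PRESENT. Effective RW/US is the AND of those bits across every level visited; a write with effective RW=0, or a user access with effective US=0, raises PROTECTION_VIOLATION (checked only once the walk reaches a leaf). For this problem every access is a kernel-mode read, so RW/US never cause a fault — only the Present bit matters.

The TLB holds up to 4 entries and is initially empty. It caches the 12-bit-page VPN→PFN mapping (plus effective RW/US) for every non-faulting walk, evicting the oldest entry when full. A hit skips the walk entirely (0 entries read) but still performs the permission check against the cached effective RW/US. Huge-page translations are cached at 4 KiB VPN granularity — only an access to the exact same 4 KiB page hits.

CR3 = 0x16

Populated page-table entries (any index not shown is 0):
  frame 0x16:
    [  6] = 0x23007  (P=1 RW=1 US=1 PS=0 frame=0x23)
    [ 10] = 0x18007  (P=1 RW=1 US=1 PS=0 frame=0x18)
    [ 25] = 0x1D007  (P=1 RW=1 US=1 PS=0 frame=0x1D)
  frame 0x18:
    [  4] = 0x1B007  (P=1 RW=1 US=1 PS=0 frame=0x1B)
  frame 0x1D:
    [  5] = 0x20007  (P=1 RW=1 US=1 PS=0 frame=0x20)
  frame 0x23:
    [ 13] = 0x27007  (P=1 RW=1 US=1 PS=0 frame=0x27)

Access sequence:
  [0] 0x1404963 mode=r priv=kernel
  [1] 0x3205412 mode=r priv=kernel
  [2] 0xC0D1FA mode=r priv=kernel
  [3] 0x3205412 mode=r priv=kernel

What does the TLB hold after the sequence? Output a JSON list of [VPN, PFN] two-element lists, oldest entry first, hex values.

Walk each access:
#0 VA=0x1404963 (r,kernel):
  L0: frame=0x16 idx=10 entry=0x18007 [P=1 RW=1 US=1 PS=0]
  L1: frame=0x18 idx=4 entry=0x1B007 [P=1 RW=1 US=1 PS=0]
  ✓ 0x1B963  — 2 lookups
#1 VA=0x3205412 (r,kernel):
  L0: frame=0x16 idx=25 entry=0x1D007 [P=1 RW=1 US=1 PS=0]
  L1: frame=0x1D idx=5 entry=0x20007 [P=1 RW=1 US=1 PS=0]
  ✓ 0x20412  — 2 lookups
#2 VA=0xC0D1FA (r,kernel):
  L0: frame=0x16 idx=6 entry=0x23007 [P=1 RW=1 US=1 PS=0]
  L1: frame=0x23 idx=13 entry=0x27007 [P=1 RW=1 US=1 PS=0]
  ✓ 0x271FA  — 2 lookups
#3 VA=0x3205412 (r,kernel):
  TLB hit vpn=0x3205 → PA=0x20412

TLB: [["0x1404", "0x1B"], ["0x3205", "0x20"], ["0xC0D", "0x27"]]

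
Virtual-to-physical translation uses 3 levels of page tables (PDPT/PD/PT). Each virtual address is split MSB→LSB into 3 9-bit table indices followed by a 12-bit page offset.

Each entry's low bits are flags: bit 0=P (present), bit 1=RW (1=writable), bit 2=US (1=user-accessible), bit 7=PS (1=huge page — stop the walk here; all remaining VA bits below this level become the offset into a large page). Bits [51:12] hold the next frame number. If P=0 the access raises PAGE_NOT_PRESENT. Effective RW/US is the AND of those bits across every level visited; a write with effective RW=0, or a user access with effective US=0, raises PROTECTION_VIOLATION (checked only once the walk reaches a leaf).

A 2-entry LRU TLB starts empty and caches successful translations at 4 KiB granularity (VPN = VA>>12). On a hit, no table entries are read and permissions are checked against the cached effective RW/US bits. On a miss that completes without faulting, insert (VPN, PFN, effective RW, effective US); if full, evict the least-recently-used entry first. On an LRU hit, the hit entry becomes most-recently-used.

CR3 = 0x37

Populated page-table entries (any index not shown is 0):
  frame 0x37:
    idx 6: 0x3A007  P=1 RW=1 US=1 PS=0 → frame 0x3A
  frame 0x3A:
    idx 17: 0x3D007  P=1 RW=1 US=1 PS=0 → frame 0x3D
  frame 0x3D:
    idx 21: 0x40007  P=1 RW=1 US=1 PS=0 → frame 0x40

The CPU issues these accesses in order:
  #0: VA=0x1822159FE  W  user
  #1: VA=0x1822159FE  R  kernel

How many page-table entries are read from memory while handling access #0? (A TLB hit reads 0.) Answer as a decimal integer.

Per-access translation:
#0 VA=0x1822159FE (w,user):
  L0: frame=0x37 idx=6 entry=0x3A007 [P=1 RW=1 US=1 PS=0]
  L1: frame=0x3A idx=17 entry=0x3D007 [P=1 RW=1 US=1 PS=0]
  L2: frame=0x3D idx=21 entry=0x40007 [P=1 RW=1 US=1 PS=0]
  ⇒ phys 0x409FE  [3 reads]
#1 VA=0x1822159FE (r,kernel):
  TLB hit vpn=0x182215 → PA=0x409FE

Entries read for #0: 3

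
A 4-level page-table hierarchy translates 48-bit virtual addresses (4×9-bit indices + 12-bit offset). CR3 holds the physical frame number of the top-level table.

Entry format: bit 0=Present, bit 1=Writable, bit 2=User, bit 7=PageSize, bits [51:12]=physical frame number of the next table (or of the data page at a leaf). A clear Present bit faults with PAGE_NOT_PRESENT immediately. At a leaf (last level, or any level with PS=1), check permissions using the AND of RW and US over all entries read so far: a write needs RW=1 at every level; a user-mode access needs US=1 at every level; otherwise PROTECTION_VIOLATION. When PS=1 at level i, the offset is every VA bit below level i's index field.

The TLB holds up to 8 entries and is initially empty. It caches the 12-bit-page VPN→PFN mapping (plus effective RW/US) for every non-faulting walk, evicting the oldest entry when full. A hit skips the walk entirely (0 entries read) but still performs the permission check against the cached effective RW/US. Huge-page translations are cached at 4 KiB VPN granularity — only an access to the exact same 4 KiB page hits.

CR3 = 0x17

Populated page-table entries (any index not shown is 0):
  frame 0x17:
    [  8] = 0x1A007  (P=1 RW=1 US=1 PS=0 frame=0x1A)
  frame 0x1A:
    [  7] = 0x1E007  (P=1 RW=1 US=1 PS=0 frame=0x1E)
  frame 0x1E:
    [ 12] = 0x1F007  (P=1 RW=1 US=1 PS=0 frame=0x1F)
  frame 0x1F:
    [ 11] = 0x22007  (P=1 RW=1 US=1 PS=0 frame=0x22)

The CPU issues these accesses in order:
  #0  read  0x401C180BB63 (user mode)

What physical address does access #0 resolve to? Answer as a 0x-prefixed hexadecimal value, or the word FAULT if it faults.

Trace:
#0 VA=0x401C180BB63 (r,user):
  [0] read 0x17 idx=8: raw=0x1A007 flags P=1 W=1 U=1 S=0
  [1] read 0x1A idx=7: raw=0x1E007 flags P=1 W=1 U=1 S=0
  [2] read 0x1E idx=12: raw=0x1F007 flags P=1 W=1 U=1 S=0
  [3] read 0x1F idx=11: raw=0x22007 flags P=1 W=1 U=1 S=0
  → PA=0x22B63  (4 entries read)

Access #0 PA: 0x22B63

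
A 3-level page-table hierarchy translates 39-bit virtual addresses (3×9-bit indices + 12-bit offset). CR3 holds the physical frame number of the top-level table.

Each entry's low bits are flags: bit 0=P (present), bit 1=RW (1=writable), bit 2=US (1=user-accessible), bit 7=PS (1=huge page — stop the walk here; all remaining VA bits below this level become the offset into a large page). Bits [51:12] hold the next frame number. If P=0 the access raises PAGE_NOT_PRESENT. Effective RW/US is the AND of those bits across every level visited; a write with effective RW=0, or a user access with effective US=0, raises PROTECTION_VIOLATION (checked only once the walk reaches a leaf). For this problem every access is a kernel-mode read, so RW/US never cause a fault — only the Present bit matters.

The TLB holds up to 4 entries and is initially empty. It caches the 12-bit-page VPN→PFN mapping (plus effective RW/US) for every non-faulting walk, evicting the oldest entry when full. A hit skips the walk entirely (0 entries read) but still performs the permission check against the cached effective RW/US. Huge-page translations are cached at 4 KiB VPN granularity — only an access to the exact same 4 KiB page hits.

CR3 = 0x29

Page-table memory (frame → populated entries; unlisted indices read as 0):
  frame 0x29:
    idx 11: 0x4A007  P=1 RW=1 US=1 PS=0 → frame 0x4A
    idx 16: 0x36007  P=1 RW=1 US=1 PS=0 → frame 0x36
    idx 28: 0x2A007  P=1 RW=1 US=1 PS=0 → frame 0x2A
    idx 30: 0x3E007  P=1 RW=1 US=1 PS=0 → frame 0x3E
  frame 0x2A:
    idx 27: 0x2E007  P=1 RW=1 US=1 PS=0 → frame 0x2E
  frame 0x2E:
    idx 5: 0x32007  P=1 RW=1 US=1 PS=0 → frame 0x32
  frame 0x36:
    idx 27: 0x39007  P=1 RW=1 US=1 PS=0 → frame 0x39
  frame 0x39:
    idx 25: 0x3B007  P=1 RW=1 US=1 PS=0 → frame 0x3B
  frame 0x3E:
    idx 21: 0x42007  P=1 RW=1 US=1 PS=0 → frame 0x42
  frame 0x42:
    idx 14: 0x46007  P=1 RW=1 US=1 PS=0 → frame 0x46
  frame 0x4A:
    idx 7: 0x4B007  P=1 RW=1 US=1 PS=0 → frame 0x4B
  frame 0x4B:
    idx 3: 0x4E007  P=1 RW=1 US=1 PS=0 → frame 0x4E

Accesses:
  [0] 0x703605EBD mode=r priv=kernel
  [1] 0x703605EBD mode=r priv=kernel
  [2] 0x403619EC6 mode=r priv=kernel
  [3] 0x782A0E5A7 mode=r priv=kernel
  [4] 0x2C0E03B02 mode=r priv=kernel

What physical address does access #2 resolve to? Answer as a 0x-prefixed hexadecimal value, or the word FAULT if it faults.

Walk each access:
#0 VA=0x703605EBD (r,kernel):
  L0 @0x29[28] → 0x2A007  P=1,RW=1,US=1,PS=0
  L1 @0x2A[27] → 0x2E007  P=1,RW=1,US=1,PS=0
  L2 @0x2E[5] → 0x32007  P=1,RW=1,US=1,PS=0
  → PA=0x32EBD  (3 entries read)
#1 VA=0x703605EBD (r,kernel):
  TLB hit vpn=0x703605 → PA=0x32EBD
#2 VA=0x403619EC6 (r,kernel):
  L0 @0x29[16] → 0x36007  P=1,RW=1,US=1,PS=0
  L1 @0x36[27] → 0x39007  P=1,RW=1,US=1,PS=0
  L2 @0x39[25] → 0x3B007  P=1,RW=1,US=1,PS=0
  → PA=0x3BEC6  (3 entries read)
#3 VA=0x782A0E5A7 (r,kernel):
  L0 @0x29[30] → 0x3E007  P=1,RW=1,US=1,PS=0
  L1 @0x3E[21] → 0x42007  P=1,RW=1,US=1,PS=0
  L2 @0x42[14] → 0x46007  P=1,RW=1,US=1,PS=0
  → PA=0x465A7  (3 entries read)
#4 VA=0x2C0E03B02 (r,kernel):
  L0 @0x29[11] → 0x4A007  P=1,RW=1,US=1,PS=0
  L1 @0x4A[7] → 0x4B007  P=1,RW=1,US=1,PS=0
  L2 @0x4B[3] → 0x4E007  P=1,RW=1,US=1,PS=0
  → PA=0x4EB02  (3 entries read)

Access #2 PA: 0x3BEC6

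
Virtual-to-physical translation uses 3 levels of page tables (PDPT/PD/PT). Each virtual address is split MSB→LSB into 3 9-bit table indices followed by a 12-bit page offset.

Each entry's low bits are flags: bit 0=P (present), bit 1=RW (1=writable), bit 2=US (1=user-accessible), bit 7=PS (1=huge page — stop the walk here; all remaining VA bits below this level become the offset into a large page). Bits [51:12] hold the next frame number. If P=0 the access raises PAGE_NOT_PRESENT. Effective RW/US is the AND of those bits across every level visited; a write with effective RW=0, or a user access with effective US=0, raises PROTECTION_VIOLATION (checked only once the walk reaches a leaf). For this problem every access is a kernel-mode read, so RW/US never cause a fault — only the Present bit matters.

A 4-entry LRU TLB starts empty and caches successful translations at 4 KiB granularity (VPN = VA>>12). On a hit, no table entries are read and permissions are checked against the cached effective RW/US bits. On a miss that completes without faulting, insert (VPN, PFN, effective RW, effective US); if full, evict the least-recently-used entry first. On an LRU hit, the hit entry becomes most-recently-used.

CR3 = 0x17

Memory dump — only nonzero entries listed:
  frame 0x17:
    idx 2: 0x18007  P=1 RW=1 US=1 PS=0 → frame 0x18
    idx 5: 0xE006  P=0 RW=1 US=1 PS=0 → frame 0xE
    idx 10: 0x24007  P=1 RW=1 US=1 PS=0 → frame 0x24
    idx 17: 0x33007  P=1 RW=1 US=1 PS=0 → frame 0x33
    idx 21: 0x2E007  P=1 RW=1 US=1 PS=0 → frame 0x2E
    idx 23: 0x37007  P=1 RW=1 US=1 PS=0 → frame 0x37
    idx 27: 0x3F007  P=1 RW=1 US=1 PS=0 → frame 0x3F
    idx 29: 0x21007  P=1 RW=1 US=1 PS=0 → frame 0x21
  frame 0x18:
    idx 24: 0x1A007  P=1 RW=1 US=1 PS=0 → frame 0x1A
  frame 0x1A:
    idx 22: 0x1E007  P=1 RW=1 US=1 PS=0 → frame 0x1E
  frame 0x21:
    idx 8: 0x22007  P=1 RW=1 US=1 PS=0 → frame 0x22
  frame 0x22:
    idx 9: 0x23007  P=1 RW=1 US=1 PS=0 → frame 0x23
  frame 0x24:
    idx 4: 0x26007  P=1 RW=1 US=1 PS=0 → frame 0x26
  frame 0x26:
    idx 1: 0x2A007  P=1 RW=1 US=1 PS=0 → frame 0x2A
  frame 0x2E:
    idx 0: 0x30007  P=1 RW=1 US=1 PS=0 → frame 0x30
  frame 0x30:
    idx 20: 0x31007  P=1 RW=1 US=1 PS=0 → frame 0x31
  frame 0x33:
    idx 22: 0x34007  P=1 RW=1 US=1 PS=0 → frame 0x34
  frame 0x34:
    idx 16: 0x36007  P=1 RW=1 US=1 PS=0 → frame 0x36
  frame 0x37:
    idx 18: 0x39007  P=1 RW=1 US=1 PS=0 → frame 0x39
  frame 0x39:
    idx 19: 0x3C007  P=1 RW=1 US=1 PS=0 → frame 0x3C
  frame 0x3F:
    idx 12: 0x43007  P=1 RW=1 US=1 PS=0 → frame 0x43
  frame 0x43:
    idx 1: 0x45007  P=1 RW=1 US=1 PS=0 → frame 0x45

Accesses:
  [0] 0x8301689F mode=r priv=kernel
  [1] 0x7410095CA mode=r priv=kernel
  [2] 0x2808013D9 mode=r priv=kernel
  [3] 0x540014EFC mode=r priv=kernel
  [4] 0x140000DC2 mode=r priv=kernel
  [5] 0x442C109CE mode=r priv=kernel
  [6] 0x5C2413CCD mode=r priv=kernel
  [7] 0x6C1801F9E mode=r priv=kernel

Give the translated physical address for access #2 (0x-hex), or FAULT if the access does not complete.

Walk each access:
#0 VA=0x8301689F (r,kernel):
  L0 @0x17[2] → 0x18007  P=1,RW=1,US=1,PS=0
  L1 @0x18[24] → 0x1A007  P=1,RW=1,US=1,PS=0
  L2 @0x1A[22] → 0x1E007  P=1,RW=1,US=1,PS=0
  → PA=0x1E89F  (3 entries read)
#1 VA=0x7410095CA (r,kernel):
  L0 @0x17[29] → 0x21007  P=1,RW=1,US=1,PS=0
  L1 @0x21[8] → 0x22007  P=1,RW=1,US=1,PS=0
  L2 @0x22[9] → 0x23007  P=1,RW=1,US=1,PS=0
  → PA=0x235CA  (3 entries read)
#2 VA=0x2808013D9 (r,kernel):
  L0 @0x17[10] → 0x24007  P=1,RW=1,US=1,PS=0
  L1 @0x24[4] → 0x26007  P=1,RW=1,US=1,PS=0
  L2 @0x26[1] → 0x2A007  P=1,RW=1,US=1,PS=0
  → PA=0x2A3D9  (3 entries read)
#3 VA=0x540014EFC (r,kernel):
  L0 @0x17[21] → 0x2E007  P=1,RW=1,US=1,PS=0
  L1 @0x2E[0] → 0x30007  P=1,RW=1,US=1,PS=0
  L2 @0x30[20] → 0x31007  P=1,RW=1,US=1,PS=0
  → PA=0x31EFC  (3 entries read)
#4 VA=0x140000DC2 (r,kernel):
  L0 @0x17[5] → 0xE006  P=0,RW=1,US=1,PS=0
  ✗ PAGE_NOT_PRESENT  [1 reads]
#5 VA=0x442C109CE (r,kernel):
  L0 @0x17[17] → 0x33007  P=1,RW=1,US=1,PS=0
  L1 @0x33[22] → 0x34007  P=1,RW=1,US=1,PS=0
  L2 @0x34[16] → 0x36007  P=1,RW=1,US=1,PS=0
  → PA=0x369CE  (3 entries read)
#6 VA=0x5C2413CCD (r,kernel):
  L0 @0x17[23] → 0x37007  P=1,RW=1,US=1,PS=0
  L1 @0x37[18] → 0x39007  P=1,RW=1,US=1,PS=0
  L2 @0x39[19] → 0x3C007  P=1,RW=1,US=1,PS=0
  → PA=0x3CCCD  (3 entries read)
#7 VA=0x6C1801F9E (r,kernel):
  L0 @0x17[27] → 0x3F007  P=1,RW=1,US=1,PS=0
  L1 @0x3F[12] → 0x43007  P=1,RW=1,US=1,PS=0
  L2 @0x43[1] → 0x45007  P=1,RW=1,US=1,PS=0
  → PA=0x45F9E  (3 entries read)

Access #2 PA: 0x2A3D9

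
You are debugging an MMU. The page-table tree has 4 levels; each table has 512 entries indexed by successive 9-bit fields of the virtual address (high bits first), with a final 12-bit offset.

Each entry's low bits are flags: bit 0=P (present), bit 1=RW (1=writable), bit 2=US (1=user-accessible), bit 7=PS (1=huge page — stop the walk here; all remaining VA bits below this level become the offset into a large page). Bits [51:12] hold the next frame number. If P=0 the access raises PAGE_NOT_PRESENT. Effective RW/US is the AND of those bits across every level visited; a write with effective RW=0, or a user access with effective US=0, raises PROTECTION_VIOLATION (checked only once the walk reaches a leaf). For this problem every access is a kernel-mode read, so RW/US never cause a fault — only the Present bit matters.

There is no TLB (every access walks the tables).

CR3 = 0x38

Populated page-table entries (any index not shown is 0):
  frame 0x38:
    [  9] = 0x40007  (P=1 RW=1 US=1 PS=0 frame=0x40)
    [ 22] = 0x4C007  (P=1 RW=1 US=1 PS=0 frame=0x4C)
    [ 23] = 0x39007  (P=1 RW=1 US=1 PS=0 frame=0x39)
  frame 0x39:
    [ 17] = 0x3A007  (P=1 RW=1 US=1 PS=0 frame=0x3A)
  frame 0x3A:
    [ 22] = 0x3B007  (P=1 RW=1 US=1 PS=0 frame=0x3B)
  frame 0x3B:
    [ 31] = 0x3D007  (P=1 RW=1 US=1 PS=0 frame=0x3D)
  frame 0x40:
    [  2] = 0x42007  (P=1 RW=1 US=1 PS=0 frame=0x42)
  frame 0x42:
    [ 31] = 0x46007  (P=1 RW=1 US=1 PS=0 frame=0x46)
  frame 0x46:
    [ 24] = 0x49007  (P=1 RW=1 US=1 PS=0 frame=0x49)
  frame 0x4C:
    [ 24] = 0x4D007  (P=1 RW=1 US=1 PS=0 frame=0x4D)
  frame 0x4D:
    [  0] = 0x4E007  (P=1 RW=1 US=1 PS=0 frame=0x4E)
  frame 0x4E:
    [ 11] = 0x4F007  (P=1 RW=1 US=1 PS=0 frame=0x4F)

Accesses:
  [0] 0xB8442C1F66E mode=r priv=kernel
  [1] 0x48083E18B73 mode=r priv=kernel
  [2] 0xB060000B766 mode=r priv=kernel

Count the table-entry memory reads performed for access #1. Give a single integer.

Trace:
#0 VA=0xB8442C1F66E (r,kernel):
  L0: frame=0x38 idx=23 entry=0x39007 [P=1 RW=1 US=1 PS=0]
  L1: frame=0x39 idx=17 entry=0x3A007 [P=1 RW=1 US=1 PS=0]
  L2: frame=0x3A idx=22 entry=0x3B007 [P=1 RW=1 US=1 PS=0]
  L3: frame=0x3B idx=31 entry=0x3D007 [P=1 RW=1 US=1 PS=0]
  → PA=0x3D66E  (4 entries read)
#1 VA=0x48083E18B73 (r,kernel):
  L0: frame=0x38 idx=9 entry=0x40007 [P=1 RW=1 US=1 PS=0]
  L1: frame=0x40 idx=2 entry=0x42007 [P=1 RW=1 US=1 PS=0]
  L2: frame=0x42 idx=31 entry=0x46007 [P=1 RW=1 US=1 PS=0]
  L3: frame=0x46 idx=24 entry=0x49007 [P=1 RW=1 US=1 PS=0]
  → PA=0x49B73  (4 entries read)
#2 VA=0xB060000B766 (r,kernel):
  L0: frame=0x38 idx=22 entry=0x4C007 [P=1 RW=1 US=1 PS=0]
  L1: frame=0x4C idx=24 entry=0x4D007 [P=1 RW=1 US=1 PS=0]
  L2: frame=0x4D idx=0 entry=0x4E007 [P=1 RW=1 US=1 PS=0]
  L3: frame=0x4E idx=11 entry=0x4F007 [P=1 RW=1 US=1 PS=0]
  → PA=0x4F766  (4 entries read)

Entries read for #1: 4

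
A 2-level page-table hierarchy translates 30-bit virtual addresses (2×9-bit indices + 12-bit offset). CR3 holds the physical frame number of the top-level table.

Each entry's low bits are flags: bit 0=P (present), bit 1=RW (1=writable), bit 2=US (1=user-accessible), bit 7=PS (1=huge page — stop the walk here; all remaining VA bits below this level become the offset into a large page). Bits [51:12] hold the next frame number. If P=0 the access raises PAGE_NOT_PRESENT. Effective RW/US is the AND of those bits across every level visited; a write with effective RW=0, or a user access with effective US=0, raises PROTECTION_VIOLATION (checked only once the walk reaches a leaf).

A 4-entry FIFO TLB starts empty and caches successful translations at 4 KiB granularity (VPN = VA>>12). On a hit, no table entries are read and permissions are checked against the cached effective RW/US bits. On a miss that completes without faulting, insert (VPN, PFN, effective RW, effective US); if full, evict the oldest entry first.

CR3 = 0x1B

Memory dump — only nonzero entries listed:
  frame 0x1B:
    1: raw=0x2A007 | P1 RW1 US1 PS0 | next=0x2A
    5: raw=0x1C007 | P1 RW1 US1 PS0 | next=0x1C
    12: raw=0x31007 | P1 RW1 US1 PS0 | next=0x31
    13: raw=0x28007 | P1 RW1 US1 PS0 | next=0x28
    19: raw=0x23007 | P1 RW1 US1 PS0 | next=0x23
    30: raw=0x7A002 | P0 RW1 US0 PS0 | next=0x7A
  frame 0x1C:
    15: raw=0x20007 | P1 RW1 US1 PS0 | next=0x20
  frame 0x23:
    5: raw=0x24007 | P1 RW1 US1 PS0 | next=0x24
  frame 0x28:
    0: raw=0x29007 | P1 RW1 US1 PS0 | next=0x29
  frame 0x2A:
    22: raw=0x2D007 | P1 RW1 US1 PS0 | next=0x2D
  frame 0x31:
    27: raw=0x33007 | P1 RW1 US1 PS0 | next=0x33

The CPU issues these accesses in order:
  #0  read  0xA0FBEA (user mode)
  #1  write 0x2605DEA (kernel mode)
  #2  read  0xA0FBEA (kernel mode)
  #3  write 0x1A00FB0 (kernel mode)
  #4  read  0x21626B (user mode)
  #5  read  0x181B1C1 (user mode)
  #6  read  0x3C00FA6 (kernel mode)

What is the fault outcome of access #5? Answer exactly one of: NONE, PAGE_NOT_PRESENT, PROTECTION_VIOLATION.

Trace:
#0 VA=0xA0FBEA (r,user):
  L0: frame=0x1B idx=5 entry=0x1C007 [P=1 RW=1 US=1 PS=0]
  L1: frame=0x1C idx=15 entry=0x20007 [P=1 RW=1 US=1 PS=0]
  ✓ 0x20BEA  — 2 lookups
#1 VA=0x2605DEA (w,kernel):
  L0: frame=0x1B idx=19 entry=0x23007 [P=1 RW=1 US=1 PS=0]
  L1: frame=0x23 idx=5 entry=0x24007 [P=1 RW=1 US=1 PS=0]
  ✓ 0x24DEA  — 2 lookups
#2 VA=0xA0FBEA (r,kernel):
  TLB hit vpn=0xA0F → PA=0x20BEA
#3 VA=0x1A00FB0 (w,kernel):
  L0: frame=0x1B idx=13 entry=0x28007 [P=1 RW=1 US=1 PS=0]
  L1: frame=0x28 idx=0 entry=0x29007 [P=1 RW=1 US=1 PS=0]
  ✓ 0x29FB0  — 2 lookups
#4 VA=0x21626B (r,user):
  L0: frame=0x1B idx=1 entry=0x2A007 [P=1 RW=1 US=1 PS=0]
  L1: frame=0x2A idx=22 entry=0x2D007 [P=1 RW=1 US=1 PS=0]
  ✓ 0x2D26B  — 2 lookups
#5 VA=0x181B1C1 (r,user):
  L0: frame=0x1B idx=12 entry=0x31007 [P=1 RW=1 US=1 PS=0]
  L1: frame=0x31 idx=27 entry=0x33007 [P=1 RW=1 US=1 PS=0]
  ✓ 0x331C1  — 2 lookups
#6 VA=0x3C00FA6 (r,kernel):
  L0: frame=0x1B idx=30 entry=0x7A002 [P=0 RW=1 US=0 PS=0]
  ⇒ fault: PAGE_NOT_PRESENT  — 1 lookups

Access #5 fault: NONE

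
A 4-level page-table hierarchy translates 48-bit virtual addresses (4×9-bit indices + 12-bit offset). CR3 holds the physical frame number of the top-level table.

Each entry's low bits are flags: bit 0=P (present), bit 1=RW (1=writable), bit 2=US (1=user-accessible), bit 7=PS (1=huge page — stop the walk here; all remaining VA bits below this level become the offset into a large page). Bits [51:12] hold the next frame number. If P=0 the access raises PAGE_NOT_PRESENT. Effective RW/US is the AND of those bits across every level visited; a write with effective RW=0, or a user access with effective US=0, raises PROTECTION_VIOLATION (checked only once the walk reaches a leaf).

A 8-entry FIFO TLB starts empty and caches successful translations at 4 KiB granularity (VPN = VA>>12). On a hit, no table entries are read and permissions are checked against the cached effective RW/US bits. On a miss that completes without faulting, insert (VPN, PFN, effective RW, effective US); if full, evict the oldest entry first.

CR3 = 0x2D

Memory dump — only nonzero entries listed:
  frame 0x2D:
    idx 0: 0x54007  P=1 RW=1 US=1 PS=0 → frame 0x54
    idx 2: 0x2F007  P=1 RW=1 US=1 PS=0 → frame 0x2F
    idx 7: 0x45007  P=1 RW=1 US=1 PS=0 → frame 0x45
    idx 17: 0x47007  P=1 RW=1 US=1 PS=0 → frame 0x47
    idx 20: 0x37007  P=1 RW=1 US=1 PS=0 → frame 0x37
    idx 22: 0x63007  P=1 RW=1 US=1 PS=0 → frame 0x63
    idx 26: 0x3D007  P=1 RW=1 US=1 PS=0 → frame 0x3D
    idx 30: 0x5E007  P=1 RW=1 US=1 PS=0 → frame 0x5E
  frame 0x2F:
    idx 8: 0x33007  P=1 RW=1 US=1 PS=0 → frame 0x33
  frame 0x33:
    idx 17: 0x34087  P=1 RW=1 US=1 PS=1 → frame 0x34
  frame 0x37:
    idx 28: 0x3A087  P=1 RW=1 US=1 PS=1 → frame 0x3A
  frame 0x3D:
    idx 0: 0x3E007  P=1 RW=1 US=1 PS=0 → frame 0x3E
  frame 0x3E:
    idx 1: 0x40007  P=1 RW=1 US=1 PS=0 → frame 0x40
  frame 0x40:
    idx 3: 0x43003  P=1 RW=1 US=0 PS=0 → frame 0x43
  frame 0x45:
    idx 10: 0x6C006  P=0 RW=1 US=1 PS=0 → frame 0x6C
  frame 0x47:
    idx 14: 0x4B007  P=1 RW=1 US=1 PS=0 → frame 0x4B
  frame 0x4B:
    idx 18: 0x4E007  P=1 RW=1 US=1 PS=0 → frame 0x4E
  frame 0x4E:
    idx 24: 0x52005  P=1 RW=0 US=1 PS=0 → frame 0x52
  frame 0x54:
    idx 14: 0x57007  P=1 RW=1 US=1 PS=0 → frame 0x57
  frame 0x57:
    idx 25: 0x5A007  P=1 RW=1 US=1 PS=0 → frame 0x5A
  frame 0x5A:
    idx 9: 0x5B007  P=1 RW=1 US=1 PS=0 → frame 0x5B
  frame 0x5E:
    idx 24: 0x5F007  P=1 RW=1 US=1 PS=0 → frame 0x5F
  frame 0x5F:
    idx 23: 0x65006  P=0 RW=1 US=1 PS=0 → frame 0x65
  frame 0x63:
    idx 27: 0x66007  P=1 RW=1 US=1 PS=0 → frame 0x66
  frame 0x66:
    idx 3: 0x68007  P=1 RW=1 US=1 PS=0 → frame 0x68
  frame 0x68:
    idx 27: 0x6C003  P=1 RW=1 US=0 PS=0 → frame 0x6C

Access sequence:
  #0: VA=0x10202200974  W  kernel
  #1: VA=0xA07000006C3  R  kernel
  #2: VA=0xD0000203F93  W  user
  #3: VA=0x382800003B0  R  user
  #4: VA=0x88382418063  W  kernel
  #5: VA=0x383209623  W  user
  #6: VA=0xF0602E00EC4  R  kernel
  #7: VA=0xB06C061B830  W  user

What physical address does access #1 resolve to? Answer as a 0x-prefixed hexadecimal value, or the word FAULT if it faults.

Walk each access:
#0 VA=0x10202200974 (w,kernel):
  lvl0: tbl 0x2D, slot 2 ⇒ 0x2F007 (P1/RW1/US1/PS0)
  lvl1: tbl 0x2F, slot 8 ⇒ 0x33007 (P1/RW1/US1/PS0)
  lvl2: tbl 0x33, slot 17 ⇒ 0x34087 (P1/RW1/US1/PS1)
  → PA=0x34974 (huge @L2)  (3 entries read)
#1 VA=0xA07000006C3 (r,kernel):
  lvl0: tbl 0x2D, slot 20 ⇒ 0x37007 (P1/RW1/US1/PS0)
  lvl1: tbl 0x37, slot 28 ⇒ 0x3A087 (P1/RW1/US1/PS1)
  → PA=0x3A6C3 (huge @L1)  (2 entries read)
#2 VA=0xD0000203F93 (w,user):
  lvl0: tbl 0x2D, slot 26 ⇒ 0x3D007 (P1/RW1/US1/PS0)
  lvl1: tbl 0x3D, slot 0 ⇒ 0x3E007 (P1/RW1/US1/PS0)
  lvl2: tbl 0x3E, slot 1 ⇒ 0x40007 (P1/RW1/US1/PS0)
  lvl3: tbl 0x40, slot 3 ⇒ 0x43003 (P1/RW1/US0/PS0)
  → PROTECTION_VIOLATION  (4 entries read)
#3 VA=0x382800003B0 (r,user):
  lvl0: tbl 0x2D, slot 7 ⇒ 0x45007 (P1/RW1/US1/PS0)
  lvl1: tbl 0x45, slot 10 ⇒ 0x6C006 (P0/RW1/US1/PS0)
  → PAGE_NOT_PRESENT  (2 entries read)
#4 VA=0x88382418063 (w,kernel):
  lvl0: tbl 0x2D, slot 17 ⇒ 0x47007 (P1/RW1/US1/PS0)
  lvl1: tbl 0x47, slot 14 ⇒ 0x4B007 (P1/RW1/US1/PS0)
  lvl2: tbl 0x4B, slot 18 ⇒ 0x4E007 (P1/RW1/US1/PS0)
  lvl3: tbl 0x4E, slot 24 ⇒ 0x52005 (P1/RW0/US1/PS0)
  → PROTECTION_VIOLATION  (4 entries read)
#5 VA=0x383209623 (w,user):
  lvl0: tbl 0x2D, slot 0 ⇒ 0x54007 (P1/RW1/US1/PS0)
  lvl1: tbl 0x54, slot 14 ⇒ 0x57007 (P1/RW1/US1/PS0)
  lvl2: tbl 0x57, slot 25 ⇒ 0x5A007 (P1/RW1/US1/PS0)
  lvl3: tbl 0x5A, slot 9 ⇒ 0x5B007 (P1/RW1/US1/PS0)
  → PA=0x5B623  (4 entries read)
#6 VA=0xF0602E00EC4 (r,kernel):
  lvl0: tbl 0x2D, slot 30 ⇒ 0x5E007 (P1/RW1/US1/PS0)
  lvl1: tbl 0x5E, slot 24 ⇒ 0x5F007 (P1/RW1/US1/PS0)
  lvl2: tbl 0x5F, slot 23 ⇒ 0x65006 (P0/RW1/US1/PS0)
  → PAGE_NOT_PRESENT  (3 entries read)
#7 VA=0xB06C061B830 (w,user):
  lvl0: tbl 0x2D, slot 22 ⇒ 0x63007 (P1/RW1/US1/PS0)
  lvl1: tbl 0x63, slot 27 ⇒ 0x66007 (P1/RW1/US1/PS0)
  lvl2: tbl 0x66, slot 3 ⇒ 0x68007 (P1/RW1/US1/PS0)
  lvl3: tbl 0x68, slot 27 ⇒ 0x6C003 (P1/RW1/US0/PS0)
  → PROTECTION_VIOLATION  (4 entries read)

Access #1 PA: 0x3A6C3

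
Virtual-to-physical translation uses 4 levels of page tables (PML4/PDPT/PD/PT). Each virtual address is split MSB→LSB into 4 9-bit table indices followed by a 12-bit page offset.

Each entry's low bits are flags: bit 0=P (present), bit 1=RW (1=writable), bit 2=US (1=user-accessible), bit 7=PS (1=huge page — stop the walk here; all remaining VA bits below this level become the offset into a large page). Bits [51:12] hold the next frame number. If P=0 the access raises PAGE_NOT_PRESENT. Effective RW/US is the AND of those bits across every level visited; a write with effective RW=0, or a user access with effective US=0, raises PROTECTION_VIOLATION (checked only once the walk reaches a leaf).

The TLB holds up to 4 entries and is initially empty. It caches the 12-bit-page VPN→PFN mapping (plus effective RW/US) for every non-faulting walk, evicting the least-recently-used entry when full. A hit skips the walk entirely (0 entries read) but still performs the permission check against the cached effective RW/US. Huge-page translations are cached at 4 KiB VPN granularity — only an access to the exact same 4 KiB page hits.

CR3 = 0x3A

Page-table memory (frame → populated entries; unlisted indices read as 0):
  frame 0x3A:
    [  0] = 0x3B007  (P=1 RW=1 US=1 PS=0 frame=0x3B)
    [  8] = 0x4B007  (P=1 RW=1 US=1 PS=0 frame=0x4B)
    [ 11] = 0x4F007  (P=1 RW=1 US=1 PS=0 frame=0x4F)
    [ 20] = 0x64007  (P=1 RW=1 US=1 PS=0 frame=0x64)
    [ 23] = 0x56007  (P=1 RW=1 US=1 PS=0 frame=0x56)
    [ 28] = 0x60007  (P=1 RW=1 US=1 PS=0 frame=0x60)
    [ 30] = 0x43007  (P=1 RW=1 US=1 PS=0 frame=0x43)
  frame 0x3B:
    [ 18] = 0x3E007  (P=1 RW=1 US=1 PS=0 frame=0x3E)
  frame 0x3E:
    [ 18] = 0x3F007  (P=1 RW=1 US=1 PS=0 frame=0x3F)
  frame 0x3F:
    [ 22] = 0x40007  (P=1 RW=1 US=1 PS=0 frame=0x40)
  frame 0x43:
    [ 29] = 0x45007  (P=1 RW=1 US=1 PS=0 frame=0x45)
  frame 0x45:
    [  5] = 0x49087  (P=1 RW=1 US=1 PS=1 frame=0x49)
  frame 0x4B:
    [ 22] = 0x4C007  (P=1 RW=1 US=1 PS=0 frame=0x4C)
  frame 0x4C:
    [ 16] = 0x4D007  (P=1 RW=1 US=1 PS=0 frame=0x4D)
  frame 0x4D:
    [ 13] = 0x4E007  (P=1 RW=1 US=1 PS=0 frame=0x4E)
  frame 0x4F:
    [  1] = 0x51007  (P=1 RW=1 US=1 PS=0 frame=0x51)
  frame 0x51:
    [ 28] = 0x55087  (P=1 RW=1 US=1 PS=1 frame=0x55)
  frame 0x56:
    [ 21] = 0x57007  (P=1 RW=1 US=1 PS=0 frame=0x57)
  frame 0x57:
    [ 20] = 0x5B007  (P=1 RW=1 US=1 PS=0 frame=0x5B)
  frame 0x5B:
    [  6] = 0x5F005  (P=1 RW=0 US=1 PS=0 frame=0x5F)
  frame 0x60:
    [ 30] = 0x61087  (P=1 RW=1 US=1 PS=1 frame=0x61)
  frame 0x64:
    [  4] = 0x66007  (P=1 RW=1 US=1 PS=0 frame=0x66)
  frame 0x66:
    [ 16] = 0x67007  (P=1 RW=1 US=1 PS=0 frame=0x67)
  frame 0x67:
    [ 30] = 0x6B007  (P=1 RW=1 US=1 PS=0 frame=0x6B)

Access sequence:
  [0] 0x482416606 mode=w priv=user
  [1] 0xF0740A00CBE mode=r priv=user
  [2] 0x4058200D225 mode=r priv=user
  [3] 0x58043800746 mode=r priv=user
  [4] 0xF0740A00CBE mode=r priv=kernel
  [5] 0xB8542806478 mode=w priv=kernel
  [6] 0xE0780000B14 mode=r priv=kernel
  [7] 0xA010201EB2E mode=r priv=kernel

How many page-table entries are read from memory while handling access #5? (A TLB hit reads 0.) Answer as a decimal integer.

Trace:
#0 VA=0x482416606 (w,user):
  [0] read 0x3A idx=0: raw=0x3B007 flags P=1 W=1 U=1 S=0
  [1] read 0x3B idx=18: raw=0x3E007 flags P=1 W=1 U=1 S=0
  [2] read 0x3E idx=18: raw=0x3F007 flags P=1 W=1 U=1 S=0
  [3] read 0x3F idx=22: raw=0x40007 flags P=1 W=1 U=1 S=0
  ✓ 0x40606  — 4 lookups
#1 VA=0xF0740A00CBE (r,user):
  [0] read 0x3A idx=30: raw=0x43007 flags P=1 W=1 U=1 S=0
  [1] read 0x43 idx=29: raw=0x45007 flags P=1 W=1 U=1 S=0
  [2] read 0x45 idx=5: raw=0x49087 flags P=1 W=1 U=1 S=1
  ✓ 0x49CBE (huge @L2)  — 3 lookups
#2 VA=0x4058200D225 (r,user):
  [0] read 0x3A idx=8: raw=0x4B007 flags P=1 W=1 U=1 S=0
  [1] read 0x4B idx=22: raw=0x4C007 flags P=1 W=1 U=1 S=0
  [2] read 0x4C idx=16: raw=0x4D007 flags P=1 W=1 U=1 S=0
  [3] read 0x4D idx=13: raw=0x4E007 flags P=1 W=1 U=1 S=0
  ✓ 0x4E225  — 4 lookups
#3 VA=0x58043800746 (r,user):
  [0] read 0x3A idx=11: raw=0x4F007 flags P=1 W=1 U=1 S=0
  [1] read 0x4F idx=1: raw=0x51007 flags P=1 W=1 U=1 S=0
  [2] read 0x51 idx=28: raw=0x55087 flags P=1 W=1 U=1 S=1
  ✓ 0x55746 (huge @L2)  — 3 lookups
#4 VA=0xF0740A00CBE (r,kernel):
  TLB hit vpn=0xF0740A00 → PA=0x49CBE
#5 VA=0xB8542806478 (w,kernel):
  [0] read 0x3A idx=23: raw=0x56007 flags P=1 W=1 U=1 S=0
  [1] read 0x56 idx=21: raw=0x57007 flags P=1 W=1 U=1 S=0
  [2] read 0x57 idx=20: raw=0x5B007 flags P=1 W=1 U=1 S=0
  [3] read 0x5B idx=6: raw=0x5F005 flags P=1 W=0 U=1 S=0
  ✗ PROTECTION_VIOLATION  [4 reads]
#6 VA=0xE0780000B14 (r,kernel):
  [0] read 0x3A idx=28: raw=0x60007 flags P=1 W=1 U=1 S=0
  [1] read 0x60 idx=30: raw=0x61087 flags P=1 W=1 U=1 S=1
  ✓ 0x61B14 (huge @L1)  — 2 lookups
#7 VA=0xA010201EB2E (r,kernel):
  [0] read 0x3A idx=20: raw=0x64007 flags P=1 W=1 U=1 S=0
  [1] read 0x64 idx=4: raw=0x66007 flags P=1 W=1 U=1 S=0
  [2] read 0x66 idx=16: raw=0x67007 flags P=1 W=1 U=1 S=0
  [3] read 0x67 idx=30: raw=0x6B007 flags P=1 W=1 U=1 S=0
  ✓ 0x6BB2E  — 4 lookups

Entries read for #5: 4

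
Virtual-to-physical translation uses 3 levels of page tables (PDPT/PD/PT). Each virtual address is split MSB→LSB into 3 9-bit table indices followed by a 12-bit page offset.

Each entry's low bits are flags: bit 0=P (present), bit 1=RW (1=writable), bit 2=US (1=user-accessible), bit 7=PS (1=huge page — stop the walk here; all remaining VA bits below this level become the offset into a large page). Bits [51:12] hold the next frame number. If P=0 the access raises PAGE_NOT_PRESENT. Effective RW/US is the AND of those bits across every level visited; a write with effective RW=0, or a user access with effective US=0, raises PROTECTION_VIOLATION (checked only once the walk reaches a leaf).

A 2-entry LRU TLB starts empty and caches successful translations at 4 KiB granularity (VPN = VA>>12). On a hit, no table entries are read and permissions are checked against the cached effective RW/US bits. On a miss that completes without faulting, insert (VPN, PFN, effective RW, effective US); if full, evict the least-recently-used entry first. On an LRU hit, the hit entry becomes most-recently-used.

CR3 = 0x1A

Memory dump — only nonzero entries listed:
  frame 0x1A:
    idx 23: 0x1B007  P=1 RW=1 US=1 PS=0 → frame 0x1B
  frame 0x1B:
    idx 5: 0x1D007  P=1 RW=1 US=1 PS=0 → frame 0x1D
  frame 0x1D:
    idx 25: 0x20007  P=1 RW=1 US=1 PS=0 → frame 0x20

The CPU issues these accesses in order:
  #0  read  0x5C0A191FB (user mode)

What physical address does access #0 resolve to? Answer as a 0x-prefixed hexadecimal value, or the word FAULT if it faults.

Trace:
#0 VA=0x5C0A191FB (r,user):
  [0] read 0x1A idx=23: raw=0x1B007 flags P=1 W=1 U=1 S=0
  [1] read 0x1B idx=5: raw=0x1D007 flags P=1 W=1 U=1 S=0
  [2] read 0x1D idx=25: raw=0x20007 flags P=1 W=1 U=1 S=0
  ✓ 0x201FB  — 3 lookups

Access #0 PA: 0x201FB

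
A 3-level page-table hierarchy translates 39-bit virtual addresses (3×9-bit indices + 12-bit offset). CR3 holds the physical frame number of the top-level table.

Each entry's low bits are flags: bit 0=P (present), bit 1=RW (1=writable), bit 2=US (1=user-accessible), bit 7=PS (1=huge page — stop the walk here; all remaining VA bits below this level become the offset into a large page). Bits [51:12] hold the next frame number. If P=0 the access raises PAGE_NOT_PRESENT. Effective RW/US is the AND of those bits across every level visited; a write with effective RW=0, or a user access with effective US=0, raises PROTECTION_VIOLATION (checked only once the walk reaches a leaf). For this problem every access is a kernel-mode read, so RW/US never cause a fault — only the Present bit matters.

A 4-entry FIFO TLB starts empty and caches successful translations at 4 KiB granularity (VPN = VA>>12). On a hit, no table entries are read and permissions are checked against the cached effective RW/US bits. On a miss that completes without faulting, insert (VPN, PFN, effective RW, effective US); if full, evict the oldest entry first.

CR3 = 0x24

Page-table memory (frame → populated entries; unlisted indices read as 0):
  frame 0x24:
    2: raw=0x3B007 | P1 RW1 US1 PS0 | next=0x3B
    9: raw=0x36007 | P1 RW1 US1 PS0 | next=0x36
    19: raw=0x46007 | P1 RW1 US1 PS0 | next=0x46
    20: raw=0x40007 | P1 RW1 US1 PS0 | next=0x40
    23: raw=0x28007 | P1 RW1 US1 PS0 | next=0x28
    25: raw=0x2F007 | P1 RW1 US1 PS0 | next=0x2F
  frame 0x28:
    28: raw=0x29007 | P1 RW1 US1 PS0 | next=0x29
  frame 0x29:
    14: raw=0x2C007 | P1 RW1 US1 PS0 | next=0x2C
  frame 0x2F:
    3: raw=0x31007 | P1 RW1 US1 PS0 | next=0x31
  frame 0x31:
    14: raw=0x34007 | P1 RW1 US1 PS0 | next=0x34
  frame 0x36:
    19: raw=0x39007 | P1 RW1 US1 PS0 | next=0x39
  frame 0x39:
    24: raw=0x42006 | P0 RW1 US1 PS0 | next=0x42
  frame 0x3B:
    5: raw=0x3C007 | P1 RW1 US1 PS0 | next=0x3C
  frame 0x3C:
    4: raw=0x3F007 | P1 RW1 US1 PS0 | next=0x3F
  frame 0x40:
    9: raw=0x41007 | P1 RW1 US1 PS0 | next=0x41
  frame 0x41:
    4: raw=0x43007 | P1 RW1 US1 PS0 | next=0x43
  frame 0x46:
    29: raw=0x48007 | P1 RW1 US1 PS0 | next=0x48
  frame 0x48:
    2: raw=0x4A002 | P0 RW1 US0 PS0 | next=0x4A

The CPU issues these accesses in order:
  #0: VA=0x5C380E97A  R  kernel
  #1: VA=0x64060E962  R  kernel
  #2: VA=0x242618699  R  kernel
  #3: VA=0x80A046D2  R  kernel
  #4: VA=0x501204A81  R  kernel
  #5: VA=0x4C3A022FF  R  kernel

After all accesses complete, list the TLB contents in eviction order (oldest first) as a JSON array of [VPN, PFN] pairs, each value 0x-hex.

Trace:
#0 VA=0x5C380E97A (r,kernel):
  L0: frame=0x24 idx=23 entry=0x28007 [P=1 RW=1 US=1 PS=0]
  L1: frame=0x28 idx=28 entry=0x29007 [P=1 RW=1 US=1 PS=0]
  L2: frame=0x29 idx=14 entry=0x2C007 [P=1 RW=1 US=1 PS=0]
  → PA=0x2C97A  (3 entries read)
#1 VA=0x64060E962 (r,kernel):
  L0: frame=0x24 idx=25 entry=0x2F007 [P=1 RW=1 US=1 PS=0]
  L1: frame=0x2F idx=3 entry=0x31007 [P=1 RW=1 US=1 PS=0]
  L2: frame=0x31 idx=14 entry=0x34007 [P=1 RW=1 US=1 PS=0]
  → PA=0x34962  (3 entries read)
#2 VA=0x242618699 (r,kernel):
  L0: frame=0x24 idx=9 entry=0x36007 [P=1 RW=1 US=1 PS=0]
  L1: frame=0x36 idx=19 entry=0x39007 [P=1 RW=1 US=1 PS=0]
  L2: frame=0x39 idx=24 entry=0x42006 [P=0 RW=1 US=1 PS=0]
  → PAGE_NOT_PRESENT  (3 entries read)
#3 VA=0x80A046D2 (r,kernel):
  L0: frame=0x24 idx=2 entry=0x3B007 [P=1 RW=1 US=1 PS=0]
  L1: frame=0x3B idx=5 entry=0x3C007 [P=1 RW=1 US=1 PS=0]
  L2: frame=0x3C idx=4 entry=0x3F007 [P=1 RW=1 US=1 PS=0]
  → PA=0x3F6D2  (3 entries read)
#4 VA=0x501204A81 (r,kernel):
  L0: frame=0x24 idx=20 entry=0x40007 [P=1 RW=1 US=1 PS=0]
  L1: frame=0x40 idx=9 entry=0x41007 [P=1 RW=1 US=1 PS=0]
  L2: frame=0x41 idx=4 entry=0x43007 [P=1 RW=1 US=1 PS=0]
  → PA=0x43A81  (3 entries read)
#5 VA=0x4C3A022FF (r,kernel):
  L0: frame=0x24 idx=19 entry=0x46007 [P=1 RW=1 US=1 PS=0]
  L1: frame=0x46 idx=29 entry=0x48007 [P=1 RW=1 US=1 PS=0]
  L2: frame=0x48 idx=2 entry=0x4A002 [P=0 RW=1 US=0 PS=0]
  → PAGE_NOT_PRESENT  (3 entries read)

TLB: [["0x5C380E", "0x2C"], ["0x64060E", "0x34"], ["0x80A04", "0x3F"], ["0x501204", "0x43"]]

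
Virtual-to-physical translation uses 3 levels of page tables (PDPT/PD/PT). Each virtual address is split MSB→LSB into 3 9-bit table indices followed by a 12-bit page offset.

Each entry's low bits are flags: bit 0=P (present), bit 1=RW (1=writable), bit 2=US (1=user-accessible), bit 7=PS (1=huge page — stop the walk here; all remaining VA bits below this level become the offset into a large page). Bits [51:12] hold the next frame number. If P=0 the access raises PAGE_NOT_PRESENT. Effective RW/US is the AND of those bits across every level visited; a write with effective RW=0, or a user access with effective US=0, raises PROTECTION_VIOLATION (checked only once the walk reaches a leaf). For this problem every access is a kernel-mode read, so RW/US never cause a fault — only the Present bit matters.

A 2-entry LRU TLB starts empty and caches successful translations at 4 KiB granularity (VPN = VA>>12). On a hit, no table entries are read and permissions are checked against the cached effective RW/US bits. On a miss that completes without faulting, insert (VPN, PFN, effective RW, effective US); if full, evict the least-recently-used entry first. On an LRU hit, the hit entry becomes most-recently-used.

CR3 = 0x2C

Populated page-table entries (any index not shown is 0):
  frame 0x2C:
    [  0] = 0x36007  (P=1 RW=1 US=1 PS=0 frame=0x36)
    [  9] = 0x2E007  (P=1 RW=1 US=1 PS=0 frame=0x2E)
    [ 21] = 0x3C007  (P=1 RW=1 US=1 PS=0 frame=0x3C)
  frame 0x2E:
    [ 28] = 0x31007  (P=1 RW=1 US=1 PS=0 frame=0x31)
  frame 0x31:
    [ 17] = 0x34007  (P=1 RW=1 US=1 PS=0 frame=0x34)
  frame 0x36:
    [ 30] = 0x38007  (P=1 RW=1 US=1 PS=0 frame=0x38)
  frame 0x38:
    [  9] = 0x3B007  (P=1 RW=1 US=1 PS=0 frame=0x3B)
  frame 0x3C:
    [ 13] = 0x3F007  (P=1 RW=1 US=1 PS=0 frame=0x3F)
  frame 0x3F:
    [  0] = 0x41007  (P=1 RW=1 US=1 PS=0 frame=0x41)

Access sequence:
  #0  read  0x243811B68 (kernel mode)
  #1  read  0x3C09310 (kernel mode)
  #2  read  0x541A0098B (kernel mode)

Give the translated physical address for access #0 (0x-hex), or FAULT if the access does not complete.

Per-access translation:
#0 VA=0x243811B68 (r,kernel):
  [0] read 0x2C idx=9: raw=0x2E007 flags P=1 W=1 U=1 S=0
  [1] read 0x2E idx=28: raw=0x31007 flags P=1 W=1 U=1 S=0
  [2] read 0x31 idx=17: raw=0x34007 flags P=1 W=1 U=1 S=0
  ⇒ phys 0x34B68  [3 reads]
#1 VA=0x3C09310 (r,kernel):
  [0] read 0x2C idx=0: raw=0x36007 flags P=1 W=1 U=1 S=0
  [1] read 0x36 idx=30: raw=0x38007 flags P=1 W=1 U=1 S=0
  [2] read 0x38 idx=9: raw=0x3B007 flags P=1 W=1 U=1 S=0
  ⇒ phys 0x3B310  [3 reads]
#2 VA=0x541A0098B (r,kernel):
  [0] read 0x2C idx=21: raw=0x3C007 flags P=1 W=1 U=1 S=0
  [1] read 0x3C idx=13: raw=0x3F007 flags P=1 W=1 U=1 S=0
  [2] read 0x3F idx=0: raw=0x41007 flags P=1 W=1 U=1 S=0
  ⇒ phys 0x4198B  [3 reads]

Access #0 PA: 0x34B68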